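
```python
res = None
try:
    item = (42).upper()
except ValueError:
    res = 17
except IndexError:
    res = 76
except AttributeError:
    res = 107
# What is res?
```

Step-by-step execution trace:
1. `item = (42).upper()` raises AttributeError.
2. `except ValueError` does not match AttributeError; skipped.
3. `except IndexError` does not match AttributeError; skipped.
4. `except AttributeError` matches → res = 107.
Result: 107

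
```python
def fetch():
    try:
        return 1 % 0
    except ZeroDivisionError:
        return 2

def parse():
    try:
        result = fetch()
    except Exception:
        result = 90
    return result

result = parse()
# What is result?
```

Step-by-step execution trace:
1. `parse()` calls `fetch()`.
2. In fetch: `1 % 0` raises ZeroDivisionError; `except ZeroDivisionError` catches it → returns 2.
3. In parse: `result = fetch()` → result = 2. No exception reaches parse.
4. `except Exception` is skipped; parse returns 2.
5. result = 2.
Result: 2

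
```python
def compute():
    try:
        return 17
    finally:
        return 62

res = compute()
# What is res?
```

Step-by-step execution trace:
1. `compute()` enters try: `return 17` sets pending return value 17.
2. Before returning, `finally: return 62` runs and overrides the pending return.
3. compute() returns 62 → res = 62.
Result: 62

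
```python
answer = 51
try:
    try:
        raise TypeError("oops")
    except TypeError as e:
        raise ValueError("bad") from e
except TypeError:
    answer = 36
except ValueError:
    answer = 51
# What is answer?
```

Step-by-step execution trace:
1. Inner try raises TypeError; inner `except TypeError as e` catches it.
2. `raise ValueError(...) from e` raises ValueError (TypeError is attached as __cause__, but only ValueError is active).
3. Outer `except TypeError` does not match ValueError; skipped.
4. Outer `except ValueError` matches → answer = 51.
Result: 51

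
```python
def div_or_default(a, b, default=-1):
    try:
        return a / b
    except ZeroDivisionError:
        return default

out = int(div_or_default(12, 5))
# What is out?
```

Step-by-step execution trace:
1. `div_or_default(12, 5)` enters try: `return 12 / 5` → returns 2.4. No exception raised.
2. `except ZeroDivisionError` is skipped.
3. `int(2.4)` → 2 → out = 2.
Result: 2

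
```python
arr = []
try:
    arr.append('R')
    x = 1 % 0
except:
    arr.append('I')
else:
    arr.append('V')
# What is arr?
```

Step-by-step execution trace:
1. try: `arr.append('R')` → arr = ['R'].
2. `x = 1 % 0` raises ZeroDivisionError.
3. bare `except` matches → `arr.append('I')` → arr = ['R', 'I'].
4. `else` is skipped (an exception was raised).
Result: ['R', 'I']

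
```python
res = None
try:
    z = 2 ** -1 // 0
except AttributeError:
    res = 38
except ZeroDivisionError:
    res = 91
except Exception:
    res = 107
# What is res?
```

Step-by-step execution trace:
1. `z = 2 ** -1 // 0` raises ZeroDivisionError.
2. `except AttributeError` does not match ZeroDivisionError; skipped.
3. `except ZeroDivisionError` matches → res = 91.
4. Remaining except clauses are skipped.
Result: 91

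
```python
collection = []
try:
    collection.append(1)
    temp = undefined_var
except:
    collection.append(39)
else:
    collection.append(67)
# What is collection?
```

Step-by-step execution trace:
1. try: `collection.append(1)` → collection = [1].
2. `temp = undefined_var` raises NameError.
3. bare `except` matches → `collection.append(39)` → collection = [1, 39].
4. `else` is skipped (an exception was raised).
Result: [1, 39]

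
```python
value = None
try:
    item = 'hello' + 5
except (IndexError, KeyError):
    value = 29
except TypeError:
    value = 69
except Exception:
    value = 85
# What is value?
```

Step-by-step execution trace:
1. `item = 'hello' + 5` raises TypeError.
2. `except (IndexError, KeyError)` does not match TypeError; skipped.
3. `except TypeError` matches (exact type match) → value = 69.
4. `except Exception` is not reached.
Result: 69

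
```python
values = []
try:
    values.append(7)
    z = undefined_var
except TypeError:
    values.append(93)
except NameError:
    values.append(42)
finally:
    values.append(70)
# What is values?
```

Step-by-step execution trace:
1. try: `values.append(7)` → values = [7].
2. `z = undefined_var` raises NameError.
3. `except TypeError` does not match NameError; skipped.
4. `except NameError` matches → `values.append(42)` → values = [7, 42].
5. finally always runs: `values.append(70)` → values = [7, 42, 70].
Result: [7, 42, 70]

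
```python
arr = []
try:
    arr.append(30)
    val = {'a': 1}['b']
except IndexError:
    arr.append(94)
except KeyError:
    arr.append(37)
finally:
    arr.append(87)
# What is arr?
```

Step-by-step execution trace:
1. try: `arr.append(30)` → arr = [30].
2. `val = {'a': 1}['b']` raises KeyError.
3. `except IndexError` does not match KeyError; skipped.
4. `except KeyError` matches → `arr.append(37)` → arr = [30, 37].
5. finally always runs: `arr.append(87)` → arr = [30, 37, 87].
Result: [30, 37, 87]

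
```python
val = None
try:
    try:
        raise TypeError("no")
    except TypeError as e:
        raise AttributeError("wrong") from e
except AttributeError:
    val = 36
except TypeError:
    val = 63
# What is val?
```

Step-by-step execution trace:
1. Inner try raises TypeError; inner `except TypeError as e` catches it.
2. `raise AttributeError(...) from e` raises AttributeError (TypeError is attached as __cause__, but only AttributeError is active).
3. Outer `except AttributeError` matches → val = 36.
4. `except TypeError` is not reached.
Result: 36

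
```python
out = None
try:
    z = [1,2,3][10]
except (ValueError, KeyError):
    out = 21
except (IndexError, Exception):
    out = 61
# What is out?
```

Step-by-step execution trace:
1. `z = [1,2,3][10]` raises IndexError.
2. `except (ValueError, KeyError)` does not match IndexError; skipped.
3. `except (IndexError, Exception)` matches (IndexError is in the tuple) → out = 61.
Result: 61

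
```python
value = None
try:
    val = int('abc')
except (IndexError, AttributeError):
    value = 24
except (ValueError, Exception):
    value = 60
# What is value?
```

Step-by-step execution trace:
1. `val = int('abc')` raises ValueError.
2. `except (IndexError, AttributeError)` does not match ValueError; skipped.
3. `except (ValueError, Exception)` matches (ValueError is in the tuple) → value = 60.
Result: 60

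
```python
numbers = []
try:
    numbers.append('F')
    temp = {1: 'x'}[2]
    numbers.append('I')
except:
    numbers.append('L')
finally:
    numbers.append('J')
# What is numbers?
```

Step-by-step execution trace:
1. try: `numbers.append('F')` → numbers = ['F'].
2. `temp = {1: 'x'}[2]` raises KeyError; `numbers.append('I')` is not reached.
3. bare `except` matches → `numbers.append('L')` → numbers = ['F', 'L'].
4. finally always runs: `numbers.append('J')` → numbers = ['F', 'L', 'J'].
Result: ['F', 'L', 'J']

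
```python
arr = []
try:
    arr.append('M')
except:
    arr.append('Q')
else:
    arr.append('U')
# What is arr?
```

Step-by-step execution trace:
1. try: `arr.append('M')` → arr = ['M']. No exception raised.
2. `except` is skipped.
3. `else` runs (try completed without exception): `arr.append('U')` → arr = ['M', 'U'].
Result: ['M', 'U']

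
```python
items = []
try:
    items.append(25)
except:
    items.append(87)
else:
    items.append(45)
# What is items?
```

Step-by-step execution trace:
1. try: `items.append(25)` → items = [25]. No exception raised.
2. `except` is skipped.
3. `else` runs (try completed without exception): `items.append(45)` → items = [25, 45].
Result: [25, 45]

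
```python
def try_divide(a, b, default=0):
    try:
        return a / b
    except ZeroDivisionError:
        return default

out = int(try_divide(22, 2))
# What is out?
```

Step-by-step execution trace:
1. `try_divide(22, 2)` enters try: `return 22 / 2` → returns 11.0. No exception raised.
2. `except ZeroDivisionError` is skipped.
3. `int(11.0)` → 11 → out = 11.
Result: 11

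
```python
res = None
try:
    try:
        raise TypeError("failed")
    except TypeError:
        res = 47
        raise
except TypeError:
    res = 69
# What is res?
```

Step-by-step execution trace:
1. Inner try: `raise TypeError("failed")` raises TypeError.
2. Inner `except TypeError` matches → res = 47.
3. bare `raise` re-raises the same TypeError.
4. Outer `except TypeError` matches → res = 69.
Result: 69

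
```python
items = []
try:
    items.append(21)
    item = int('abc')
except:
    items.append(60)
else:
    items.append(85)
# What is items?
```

Step-by-step execution trace:
1. try: `items.append(21)` → items = [21].
2. `item = int('abc')` raises ValueError.
3. bare `except` matches → `items.append(60)` → items = [21, 60].
4. `else` is skipped (an exception was raised).
Result: [21, 60]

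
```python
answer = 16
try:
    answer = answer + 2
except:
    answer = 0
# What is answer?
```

Step-by-step execution trace:
1. answer starts at 16.
2. try: `answer = answer + 2` → answer = 18. No exception raised.
3. `except` is skipped.
Result: 18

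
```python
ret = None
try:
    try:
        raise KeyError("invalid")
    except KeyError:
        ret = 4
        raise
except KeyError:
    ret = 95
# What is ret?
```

Step-by-step execution trace:
1. Inner try: `raise KeyError("invalid")` raises KeyError.
2. Inner `except KeyError` matches → ret = 4.
3. bare `raise` re-raises the same KeyError.
4. Outer `except KeyError` matches → ret = 95.
Result: 95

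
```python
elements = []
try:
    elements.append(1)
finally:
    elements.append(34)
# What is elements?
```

Step-by-step execution trace:
1. try: `elements.append(1)` → elements = [1].
2. The try body completes without raising.
3. finally always runs: `elements.append(34)` → elements = [1, 34].
Result: [1, 34]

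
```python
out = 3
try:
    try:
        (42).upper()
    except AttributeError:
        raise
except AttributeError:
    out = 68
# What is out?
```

Step-by-step execution trace:
1. Inner try: `(42).upper()` raises AttributeError.
2. Inner `except AttributeError` matches; bare `raise` re-raises the same AttributeError.
3. Outer `except AttributeError` matches → out = 68.
Result: 68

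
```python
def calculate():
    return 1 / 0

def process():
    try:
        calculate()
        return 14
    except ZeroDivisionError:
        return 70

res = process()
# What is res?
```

Step-by-step execution trace:
1. `process()` calls `calculate()`.
2. `calculate()` evaluates `1 / 0`, which raises ZeroDivisionError; it propagates to the caller.
3. `return 14` is not reached.
4. `except ZeroDivisionError` in process matches → returns 70.
5. res = 70.
Result: 70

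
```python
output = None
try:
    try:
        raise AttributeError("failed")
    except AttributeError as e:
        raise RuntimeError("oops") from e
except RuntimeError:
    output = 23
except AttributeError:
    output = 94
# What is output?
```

Step-by-step execution trace:
1. Inner try raises AttributeError; inner `except AttributeError as e` catches it.
2. `raise RuntimeError(...) from e` raises RuntimeError (AttributeError is attached as __cause__, but only RuntimeError is active).
3. Outer `except RuntimeError` matches → output = 23.
4. `except AttributeError` is not reached.
Result: 23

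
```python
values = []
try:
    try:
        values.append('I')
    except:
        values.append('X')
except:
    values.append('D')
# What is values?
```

Step-by-step execution trace:
1. Inner try: `values.append('I')` → values = ['I']. No exception raised.
2. Inner `except` is skipped.
3. Inner try completes normally; outer `except` is skipped.
Result: ['I']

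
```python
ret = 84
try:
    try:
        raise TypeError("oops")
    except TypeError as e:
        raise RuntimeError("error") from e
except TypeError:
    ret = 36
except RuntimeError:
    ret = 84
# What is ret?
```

Step-by-step execution trace:
1. Inner try raises TypeError; inner `except TypeError as e` catches it.
2. `raise RuntimeError(...) from e` raises RuntimeError (TypeError is attached as __cause__, but only RuntimeError is active).
3. Outer `except TypeError` does not match RuntimeError; skipped.
4. Outer `except RuntimeError` matches → ret = 84.
Result: 84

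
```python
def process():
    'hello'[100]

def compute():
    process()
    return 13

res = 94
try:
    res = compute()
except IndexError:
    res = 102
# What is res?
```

Step-by-step execution trace:
1. res starts at 94.
2. try: `compute()` calls `process()`.
3. `process()` evaluates `'hello'[100]`, which raises IndexError; it propagates through compute (uncaught).
4. `return 13` in compute is not reached; the assignment to res does not complete.
5. `except IndexError` matches → res = 102.
Result: 102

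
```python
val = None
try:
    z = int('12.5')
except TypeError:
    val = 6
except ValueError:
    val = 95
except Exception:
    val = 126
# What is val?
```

Step-by-step execution trace:
1. `z = int('12.5')` raises ValueError.
2. `except TypeError` does not match ValueError; skipped.
3. `except ValueError` matches → val = 95.
4. Remaining except clauses are skipped.
Result: 95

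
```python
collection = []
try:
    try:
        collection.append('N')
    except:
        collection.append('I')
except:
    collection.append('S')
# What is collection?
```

Step-by-step execution trace:
1. Inner try: `collection.append('N')` → collection = ['N']. No exception raised.
2. Inner `except` is skipped.
3. Inner try completes normally; outer `except` is skipped.
Result: ['N']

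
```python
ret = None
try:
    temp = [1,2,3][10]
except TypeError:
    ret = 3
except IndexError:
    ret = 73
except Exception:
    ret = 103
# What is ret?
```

Step-by-step execution trace:
1. `temp = [1,2,3][10]` raises IndexError.
2. `except TypeError` does not match IndexError; skipped.
3. `except IndexError` matches → ret = 73.
4. Remaining except clauses are skipped.
Result: 73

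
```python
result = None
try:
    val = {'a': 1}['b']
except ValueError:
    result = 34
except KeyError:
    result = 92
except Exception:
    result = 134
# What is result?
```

Step-by-step execution trace:
1. `val = {'a': 1}['b']` raises KeyError.
2. `except ValueError` does not match KeyError; skipped.
3. `except KeyError` matches → result = 92.
4. Remaining except clauses are skipped.
Result: 92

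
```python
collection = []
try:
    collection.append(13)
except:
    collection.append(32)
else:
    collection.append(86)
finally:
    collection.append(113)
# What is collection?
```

Step-by-step execution trace:
1. try: `collection.append(13)` → collection = [13]. No exception raised.
2. `except` is skipped.
3. `else` runs: `collection.append(86)` → collection = [13, 86].
4. `finally` always runs: `collection.append(113)` → collection = [13, 86, 113].
Result: [13, 86, 113]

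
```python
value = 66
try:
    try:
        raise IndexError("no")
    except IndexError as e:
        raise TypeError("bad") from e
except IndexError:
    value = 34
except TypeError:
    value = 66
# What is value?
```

Step-by-step execution trace:
1. Inner try raises IndexError; inner `except IndexError as e` catches it.
2. `raise TypeError(...) from e` raises TypeError (IndexError is attached as __cause__, but only TypeError is active).
3. Outer `except IndexError` does not match TypeError; skipped.
4. Outer `except TypeError` matches → value = 66.
Result: 66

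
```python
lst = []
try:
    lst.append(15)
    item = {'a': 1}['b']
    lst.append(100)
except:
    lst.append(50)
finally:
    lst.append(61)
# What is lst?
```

Step-by-step execution trace:
1. try: `lst.append(15)` → lst = [15].
2. `item = {'a': 1}['b']` raises KeyError; `lst.append(100)` is not reached.
3. bare `except` matches → `lst.append(50)` → lst = [15, 50].
4. finally always runs: `lst.append(61)` → lst = [15, 50, 61].
Result: [15, 50, 61]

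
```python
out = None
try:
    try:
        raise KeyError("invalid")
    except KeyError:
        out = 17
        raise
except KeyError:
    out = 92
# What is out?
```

Step-by-step execution trace:
1. Inner try: `raise KeyError("invalid")` raises KeyError.
2. Inner `except KeyError` matches → out = 17.
3. bare `raise` re-raises the same KeyError.
4. Outer `except KeyError` matches → out = 92.
Result: 92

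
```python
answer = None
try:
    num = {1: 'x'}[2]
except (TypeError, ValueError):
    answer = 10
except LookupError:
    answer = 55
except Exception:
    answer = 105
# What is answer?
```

Step-by-step execution trace:
1. `num = {1: 'x'}[2]` raises KeyError.
2. `except (TypeError, ValueError)` does not match KeyError; skipped.
3. `except LookupError` matches (KeyError is a subclass of LookupError) → answer = 55.
4. `except Exception` is not reached.
Result: 55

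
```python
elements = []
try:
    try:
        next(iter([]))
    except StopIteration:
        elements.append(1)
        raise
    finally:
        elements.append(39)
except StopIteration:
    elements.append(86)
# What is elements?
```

Step-by-step execution trace:
1. Inner try: `next(iter([]))` raises StopIteration.
2. Inner `except StopIteration` matches → `elements.append(1)` → elements = [1].
3. bare `raise` re-raises StopIteration.
4. Inner `finally` runs during unwinding: `elements.append(39)` → elements = [1, 39].
5. Outer `except StopIteration` matches → `elements.append(86)` → elements = [1, 39, 86].
Result: [1, 39, 86]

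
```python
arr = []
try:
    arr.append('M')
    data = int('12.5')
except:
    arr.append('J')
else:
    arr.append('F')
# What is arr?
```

Step-by-step execution trace:
1. try: `arr.append('M')` → arr = ['M'].
2. `data = int('12.5')` raises ValueError.
3. bare `except` matches → `arr.append('J')` → arr = ['M', 'J'].
4. `else` is skipped (an exception was raised).
Result: ['M', 'J']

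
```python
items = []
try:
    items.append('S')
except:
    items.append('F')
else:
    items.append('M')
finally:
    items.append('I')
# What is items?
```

Step-by-step execution trace:
1. try: `items.append('S')` → items = ['S']. No exception raised.
2. `except` is skipped.
3. `else` runs: `items.append('M')` → items = ['S', 'M'].
4. `finally` always runs: `items.append('I')` → items = ['S', 'M', 'I'].
Result: ['S', 'M', 'I']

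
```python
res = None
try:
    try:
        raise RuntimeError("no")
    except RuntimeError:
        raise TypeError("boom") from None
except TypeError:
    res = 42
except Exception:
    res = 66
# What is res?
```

Step-by-step execution trace:
1. Inner try raises RuntimeError; inner `except RuntimeError` catches it.
2. `raise TypeError(...) from None` raises TypeError (from None suppresses __context__, but the active exception is still TypeError).
3. Outer `except TypeError` matches → res = 42.
4. `except Exception` is not reached.
Result: 42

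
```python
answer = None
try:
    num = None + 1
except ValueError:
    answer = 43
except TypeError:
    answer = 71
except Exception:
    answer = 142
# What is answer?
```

Step-by-step execution trace:
1. `num = None + 1` raises TypeError.
2. `except ValueError` does not match TypeError; skipped.
3. `except TypeError` matches → answer = 71.
4. Remaining except clauses are skipped.
Result: 71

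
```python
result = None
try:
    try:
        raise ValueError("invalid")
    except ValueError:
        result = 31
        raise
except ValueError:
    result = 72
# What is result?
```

Step-by-step execution trace:
1. Inner try: `raise ValueError("invalid")` raises ValueError.
2. Inner `except ValueError` matches → result = 31.
3. bare `raise` re-raises the same ValueError.
4. Outer `except ValueError` matches → result = 72.
Result: 72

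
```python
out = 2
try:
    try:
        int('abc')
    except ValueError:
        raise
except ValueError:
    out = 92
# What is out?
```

Step-by-step execution trace:
1. Inner try: `int('abc')` raises ValueError.
2. Inner `except ValueError` matches; bare `raise` re-raises the same ValueError.
3. Outer `except ValueError` matches → out = 92.
Result: 92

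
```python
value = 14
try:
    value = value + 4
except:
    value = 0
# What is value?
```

Step-by-step execution trace:
1. value starts at 14.
2. try: `value = value + 4` → value = 18. No exception raised.
3. `except` is skipped.
Result: 18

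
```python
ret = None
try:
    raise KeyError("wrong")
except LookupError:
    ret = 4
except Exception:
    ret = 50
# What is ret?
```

Step-by-step execution trace:
1. `raise KeyError(...)` raises KeyError.
2. `except LookupError` matches (KeyError is a subclass of LookupError) → ret = 4.
3. `except Exception` is not reached.
Result: 4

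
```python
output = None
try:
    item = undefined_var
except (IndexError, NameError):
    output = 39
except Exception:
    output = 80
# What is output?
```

Step-by-step execution trace:
1. `item = undefined_var` raises NameError.
2. `except (IndexError, NameError)` matches (NameError is in the tuple) → output = 39.
3. `except Exception` is not reached.
Result: 39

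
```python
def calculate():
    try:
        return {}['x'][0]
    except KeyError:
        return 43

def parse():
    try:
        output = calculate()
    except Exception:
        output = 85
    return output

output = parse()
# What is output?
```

Step-by-step execution trace:
1. `parse()` calls `calculate()`.
2. In calculate: `{}['x'][0]` raises KeyError; `except KeyError` catches it → returns 43.
3. In parse: `output = calculate()` → output = 43. No exception reaches parse.
4. `except Exception` is skipped; parse returns 43.
5. output = 43.
Result: 43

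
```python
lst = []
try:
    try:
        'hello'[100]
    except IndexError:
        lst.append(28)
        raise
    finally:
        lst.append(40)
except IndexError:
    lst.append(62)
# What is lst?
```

Step-by-step execution trace:
1. Inner try: `'hello'[100]` raises IndexError.
2. Inner `except IndexError` matches → `lst.append(28)` → lst = [28].
3. bare `raise` re-raises IndexError.
4. Inner `finally` runs during unwinding: `lst.append(40)` → lst = [28, 40].
5. Outer `except IndexError` matches → `lst.append(62)` → lst = [28, 40, 62].
Result: [28, 40, 62]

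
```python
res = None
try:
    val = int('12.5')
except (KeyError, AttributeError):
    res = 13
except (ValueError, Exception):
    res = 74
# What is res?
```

Step-by-step execution trace:
1. `val = int('12.5')` raises ValueError.
2. `except (KeyError, AttributeError)` does not match ValueError; skipped.
3. `except (ValueError, Exception)` matches (ValueError is in the tuple) → res = 74.
Result: 74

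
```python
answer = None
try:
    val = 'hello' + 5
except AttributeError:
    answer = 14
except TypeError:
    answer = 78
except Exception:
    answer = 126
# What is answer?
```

Step-by-step execution trace:
1. `val = 'hello' + 5` raises TypeError.
2. `except AttributeError` does not match TypeError; skipped.
3. `except TypeError` matches → answer = 78.
4. Remaining except clauses are skipped.
Result: 78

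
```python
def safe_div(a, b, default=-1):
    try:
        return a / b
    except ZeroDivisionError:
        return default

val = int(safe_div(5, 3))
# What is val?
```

Step-by-step execution trace:
1. `safe_div(5, 3)` enters try: `return 5 / 3` → returns 1.6666666666666667. No exception raised.
2. `except ZeroDivisionError` is skipped.
3. `int(1.6666666666666667)` → 1 → val = 1.
Result: 1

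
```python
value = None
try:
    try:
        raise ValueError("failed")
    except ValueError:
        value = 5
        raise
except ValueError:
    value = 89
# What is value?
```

Step-by-step execution trace:
1. Inner try: `raise ValueError("failed")` raises ValueError.
2. Inner `except ValueError` matches → value = 5.
3. bare `raise` re-raises the same ValueError.
4. Outer `except ValueError` matches → value = 89.
Result: 89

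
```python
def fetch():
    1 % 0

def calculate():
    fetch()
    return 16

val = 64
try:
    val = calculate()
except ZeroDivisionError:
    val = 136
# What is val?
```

Step-by-step execution trace:
1. val starts at 64.
2. try: `calculate()` calls `fetch()`.
3. `fetch()` evaluates `1 % 0`, which raises ZeroDivisionError; it propagates through calculate (uncaught).
4. `return 16` in calculate is not reached; the assignment to val does not complete.
5. `except ZeroDivisionError` matches → val = 136.
Result: 136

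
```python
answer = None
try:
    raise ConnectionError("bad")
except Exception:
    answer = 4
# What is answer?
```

Step-by-step execution trace:
1. `raise ConnectionError(...)` raises ConnectionError.
2. `except Exception` matches (ConnectionError is a subclass of Exception) → answer = 4.
Result: 4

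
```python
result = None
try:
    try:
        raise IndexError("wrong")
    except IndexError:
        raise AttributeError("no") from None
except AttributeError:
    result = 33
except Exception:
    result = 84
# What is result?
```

Step-by-step execution trace:
1. Inner try raises IndexError; inner `except IndexError` catches it.
2. `raise AttributeError(...) from None` raises AttributeError (from None suppresses __context__, but the active exception is still AttributeError).
3. Outer `except AttributeError` matches → result = 33.
4. `except Exception` is not reached.
Result: 33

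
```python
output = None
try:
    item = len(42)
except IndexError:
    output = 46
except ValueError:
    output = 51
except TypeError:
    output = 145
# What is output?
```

Step-by-step execution trace:
1. `item = len(42)` raises TypeError.
2. `except IndexError` does not match TypeError; skipped.
3. `except ValueError` does not match TypeError; skipped.
4. `except TypeError` matches → output = 145.
Result: 145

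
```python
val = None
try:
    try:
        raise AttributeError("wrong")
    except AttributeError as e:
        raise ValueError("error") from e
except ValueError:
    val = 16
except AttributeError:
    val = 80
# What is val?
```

Step-by-step execution trace:
1. Inner try raises AttributeError; inner `except AttributeError as e` catches it.
2. `raise ValueError(...) from e` raises ValueError (AttributeError is attached as __cause__, but only ValueError is active).
3. Outer `except ValueError` matches → val = 16.
4. `except AttributeError` is not reached.
Result: 16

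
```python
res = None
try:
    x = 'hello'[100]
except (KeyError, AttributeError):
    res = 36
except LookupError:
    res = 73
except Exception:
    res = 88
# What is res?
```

Step-by-step execution trace:
1. `x = 'hello'[100]` raises IndexError.
2. `except (KeyError, AttributeError)` does not match IndexError; skipped.
3. `except LookupError` matches (IndexError is a subclass of LookupError) → res = 73.
4. `except Exception` is not reached.
Result: 73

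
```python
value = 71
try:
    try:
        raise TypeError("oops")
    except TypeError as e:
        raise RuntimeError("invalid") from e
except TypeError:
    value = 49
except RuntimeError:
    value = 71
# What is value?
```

Step-by-step execution trace:
1. Inner try raises TypeError; inner `except TypeError as e` catches it.
2. `raise RuntimeError(...) from e` raises RuntimeError (TypeError is attached as __cause__, but only RuntimeError is active).
3. Outer `except TypeError` does not match RuntimeError; skipped.
4. Outer `except RuntimeError` matches → value = 71.
Result: 71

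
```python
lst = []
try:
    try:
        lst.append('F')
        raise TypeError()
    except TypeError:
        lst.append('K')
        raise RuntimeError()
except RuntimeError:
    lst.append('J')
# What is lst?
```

Step-by-step execution trace:
1. Inner try: `lst.append('F')` → lst = ['F'].
2. `raise TypeError()` raises TypeError.
3. Inner `except TypeError` matches → `lst.append('K')` → lst = ['F', 'K'].
4. `raise RuntimeError()` raises RuntimeError; propagates to outer try.
5. Outer `except RuntimeError` matches → `lst.append('J')` → lst = ['F', 'K', 'J'].
Result: ['F', 'K', 'J']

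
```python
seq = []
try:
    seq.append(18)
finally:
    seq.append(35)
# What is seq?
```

Step-by-step execution trace:
1. try: `seq.append(18)` → seq = [18].
2. The try body completes without raising.
3. finally always runs: `seq.append(35)` → seq = [18, 35].
Result: [18, 35]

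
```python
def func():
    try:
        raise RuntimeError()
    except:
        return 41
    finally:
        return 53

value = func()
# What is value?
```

Step-by-step execution trace:
1. `func()` enters try: `raise RuntimeError()` raises RuntimeError.
2. bare `except` matches → `return 41` sets pending return value 41.
3. Before returning, `finally: return 53` runs and overrides the pending return.
4. func() returns 53 → value = 53.
Result: 53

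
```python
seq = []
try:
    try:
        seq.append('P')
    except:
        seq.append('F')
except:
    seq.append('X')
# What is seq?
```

Step-by-step execution trace:
1. Inner try: `seq.append('P')` → seq = ['P']. No exception raised.
2. Inner `except` is skipped.
3. Inner try completes normally; outer `except` is skipped.
Result: ['P']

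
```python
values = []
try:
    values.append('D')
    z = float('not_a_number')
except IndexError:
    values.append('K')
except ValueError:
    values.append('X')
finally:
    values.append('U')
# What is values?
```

Step-by-step execution trace:
1. try: `values.append('D')` → values = ['D'].
2. `z = float('not_a_number')` raises ValueError.
3. `except IndexError` does not match ValueError; skipped.
4. `except ValueError` matches → `values.append('X')` → values = ['D', 'X'].
5. finally always runs: `values.append('U')` → values = ['D', 'X', 'U'].
Result: ['D', 'X', 'U']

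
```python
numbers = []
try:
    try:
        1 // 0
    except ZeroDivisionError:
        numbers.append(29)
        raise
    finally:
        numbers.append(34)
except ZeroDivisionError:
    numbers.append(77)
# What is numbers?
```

Step-by-step execution trace:
1. Inner try: `1 // 0` raises ZeroDivisionError.
2. Inner `except ZeroDivisionError` matches → `numbers.append(29)` → numbers = [29].
3. bare `raise` re-raises ZeroDivisionError.
4. Inner `finally` runs during unwinding: `numbers.append(34)` → numbers = [29, 34].
5. Outer `except ZeroDivisionError` matches → `numbers.append(77)` → numbers = [29, 34, 77].
Result: [29, 34, 77]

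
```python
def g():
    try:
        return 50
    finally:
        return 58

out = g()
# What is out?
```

Step-by-step execution trace:
1. `g()` enters try: `return 50` sets pending return value 50.
2. Before returning, `finally: return 58` runs and overrides the pending return.
3. g() returns 58 → out = 58.
Result: 58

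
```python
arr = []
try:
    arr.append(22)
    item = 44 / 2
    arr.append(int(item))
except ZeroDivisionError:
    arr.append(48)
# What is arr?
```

Step-by-step execution trace:
1. try: `arr.append(22)` → arr = [22].
2. `item = 44 / 2` → item = 22.0. No exception raised.
3. `arr.append(int(item))` → arr = [22, 22].
4. `except ZeroDivisionError` is skipped (no exception was raised).
Result: [22, 22]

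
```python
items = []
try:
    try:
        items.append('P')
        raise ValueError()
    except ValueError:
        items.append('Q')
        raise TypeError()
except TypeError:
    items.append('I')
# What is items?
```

Step-by-step execution trace:
1. Inner try: `items.append('P')` → items = ['P'].
2. `raise ValueError()` raises ValueError.
3. Inner `except ValueError` matches → `items.append('Q')` → items = ['P', 'Q'].
4. `raise TypeError()` raises TypeError; propagates to outer try.
5. Outer `except TypeError` matches → `items.append('I')` → items = ['P', 'Q', 'I'].
Result: ['P', 'Q', 'I']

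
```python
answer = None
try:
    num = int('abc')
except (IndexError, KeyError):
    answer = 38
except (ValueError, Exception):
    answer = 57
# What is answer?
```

Step-by-step execution trace:
1. `num = int('abc')` raises ValueError.
2. `except (IndexError, KeyError)` does not match ValueError; skipped.
3. `except (ValueError, Exception)` matches (ValueError is in the tuple) → answer = 57.
Result: 57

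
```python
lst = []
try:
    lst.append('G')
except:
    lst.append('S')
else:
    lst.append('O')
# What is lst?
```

Step-by-step execution trace:
1. try: `lst.append('G')` → lst = ['G']. No exception raised.
2. `except` is skipped.
3. `else` runs (try completed without exception): `lst.append('O')` → lst = ['G', 'O'].
Result: ['G', 'O']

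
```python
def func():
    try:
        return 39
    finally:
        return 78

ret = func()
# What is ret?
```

Step-by-step execution trace:
1. `func()` enters try: `return 39` sets pending return value 39.
2. Before returning, `finally: return 78` runs and overrides the pending return.
3. func() returns 78 → ret = 78.
Result: 78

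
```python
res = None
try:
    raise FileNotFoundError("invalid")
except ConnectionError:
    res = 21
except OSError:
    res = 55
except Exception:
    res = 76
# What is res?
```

Step-by-step execution trace:
1. `raise FileNotFoundError(...)` raises FileNotFoundError.
2. `except ConnectionError` does not match (FileNotFoundError is not a subclass of ConnectionError); skipped.
3. `except OSError` matches (FileNotFoundError is a subclass of OSError) → res = 55.
4. `except Exception` is not reached.
Result: 55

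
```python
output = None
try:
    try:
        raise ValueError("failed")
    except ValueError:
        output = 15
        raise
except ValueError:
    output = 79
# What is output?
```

Step-by-step execution trace:
1. Inner try: `raise ValueError("failed")` raises ValueError.
2. Inner `except ValueError` matches → output = 15.
3. bare `raise` re-raises the same ValueError.
4. Outer `except ValueError` matches → output = 79.
Result: 79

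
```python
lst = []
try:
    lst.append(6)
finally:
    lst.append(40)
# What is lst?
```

Step-by-step execution trace:
1. try: `lst.append(6)` → lst = [6].
2. The try body completes without raising.
3. finally always runs: `lst.append(40)` → lst = [6, 40].
Result: [6, 40]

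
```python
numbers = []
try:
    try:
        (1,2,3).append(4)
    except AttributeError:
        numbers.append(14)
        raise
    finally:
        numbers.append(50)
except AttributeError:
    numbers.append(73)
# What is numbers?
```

Step-by-step execution trace:
1. Inner try: `(1,2,3).append(4)` raises AttributeError.
2. Inner `except AttributeError` matches → `numbers.append(14)` → numbers = [14].
3. bare `raise` re-raises AttributeError.
4. Inner `finally` runs during unwinding: `numbers.append(50)` → numbers = [14, 50].
5. Outer `except AttributeError` matches → `numbers.append(73)` → numbers = [14, 50, 73].
Result: [14, 50, 73]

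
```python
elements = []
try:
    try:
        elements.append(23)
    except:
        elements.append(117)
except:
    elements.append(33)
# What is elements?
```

Step-by-step execution trace:
1. Inner try: `elements.append(23)` → elements = [23]. No exception raised.
2. Inner `except` is skipped.
3. Inner try completes normally; outer `except` is skipped.
Result: [23]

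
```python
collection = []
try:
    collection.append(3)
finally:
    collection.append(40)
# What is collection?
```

Step-by-step execution trace:
1. try: `collection.append(3)` → collection = [3].
2. The try body completes without raising.
3. finally always runs: `collection.append(40)` → collection = [3, 40].
Result: [3, 40]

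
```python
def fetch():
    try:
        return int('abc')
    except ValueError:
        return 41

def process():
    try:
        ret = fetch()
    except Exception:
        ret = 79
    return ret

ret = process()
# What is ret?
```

Step-by-step execution trace:
1. `process()` calls `fetch()`.
2. In fetch: `int('abc')` raises ValueError; `except ValueError` catches it → returns 41.
3. In process: `ret = fetch()` → ret = 41. No exception reaches process.
4. `except Exception` is skipped; process returns 41.
5. ret = 41.
Result: 41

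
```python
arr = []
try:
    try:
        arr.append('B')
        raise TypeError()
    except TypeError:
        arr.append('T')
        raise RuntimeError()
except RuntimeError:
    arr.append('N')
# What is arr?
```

Step-by-step execution trace:
1. Inner try: `arr.append('B')` → arr = ['B'].
2. `raise TypeError()` raises TypeError.
3. Inner `except TypeError` matches → `arr.append('T')` → arr = ['B', 'T'].
4. `raise RuntimeError()` raises RuntimeError; propagates to outer try.
5. Outer `except RuntimeError` matches → `arr.append('N')` → arr = ['B', 'T', 'N'].
Result: ['B', 'T', 'N']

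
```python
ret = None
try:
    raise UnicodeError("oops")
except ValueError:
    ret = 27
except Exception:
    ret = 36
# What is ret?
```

Step-by-step execution trace:
1. `raise UnicodeError(...)` raises UnicodeError.
2. `except ValueError` matches (UnicodeError is a subclass of ValueError) → ret = 27.
3. `except Exception` is not reached.
Result: 27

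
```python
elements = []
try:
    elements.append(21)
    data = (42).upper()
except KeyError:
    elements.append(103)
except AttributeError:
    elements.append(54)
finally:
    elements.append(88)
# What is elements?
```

Step-by-step execution trace:
1. try: `elements.append(21)` → elements = [21].
2. `data = (42).upper()` raises AttributeError.
3. `except KeyError` does not match AttributeError; skipped.
4. `except AttributeError` matches → `elements.append(54)` → elements = [21, 54].
5. finally always runs: `elements.append(88)` → elements = [21, 54, 88].
Result: [21, 54, 88]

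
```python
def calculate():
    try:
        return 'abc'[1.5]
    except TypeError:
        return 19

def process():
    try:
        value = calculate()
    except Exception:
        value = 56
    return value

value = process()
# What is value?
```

Step-by-step execution trace:
1. `process()` calls `calculate()`.
2. In calculate: `'abc'[1.5]` raises TypeError; `except TypeError` catches it → returns 19.
3. In process: `value = calculate()` → value = 19. No exception reaches process.
4. `except Exception` is skipped; process returns 19.
5. value = 19.
Result: 19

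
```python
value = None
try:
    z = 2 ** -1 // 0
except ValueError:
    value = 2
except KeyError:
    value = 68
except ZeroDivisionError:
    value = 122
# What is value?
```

Step-by-step execution trace:
1. `z = 2 ** -1 // 0` raises ZeroDivisionError.
2. `except ValueError` does not match ZeroDivisionError; skipped.
3. `except KeyError` does not match ZeroDivisionError; skipped.
4. `except ZeroDivisionError` matches → value = 122.
Result: 122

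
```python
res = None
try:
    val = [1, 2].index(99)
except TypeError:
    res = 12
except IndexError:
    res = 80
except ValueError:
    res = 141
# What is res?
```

Step-by-step execution trace:
1. `val = [1, 2].index(99)` raises ValueError.
2. `except TypeError` does not match ValueError; skipped.
3. `except IndexError` does not match ValueError; skipped.
4. `except ValueError` matches → res = 141.
Result: 141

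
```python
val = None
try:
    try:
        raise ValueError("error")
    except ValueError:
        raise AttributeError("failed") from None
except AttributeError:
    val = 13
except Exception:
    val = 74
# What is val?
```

Step-by-step execution trace:
1. Inner try raises ValueError; inner `except ValueError` catches it.
2. `raise AttributeError(...) from None` raises AttributeError (from None suppresses __context__, but the active exception is still AttributeError).
3. Outer `except AttributeError` matches → val = 13.
4. `except Exception` is not reached.
Result: 13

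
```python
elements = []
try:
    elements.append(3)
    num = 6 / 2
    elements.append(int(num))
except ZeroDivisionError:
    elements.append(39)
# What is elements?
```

Step-by-step execution trace:
1. try: `elements.append(3)` → elements = [3].
2. `num = 6 / 2` → num = 3.0. No exception raised.
3. `elements.append(int(num))` → elements = [3, 3].
4. `except ZeroDivisionError` is skipped (no exception was raised).
Result: [3, 3]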